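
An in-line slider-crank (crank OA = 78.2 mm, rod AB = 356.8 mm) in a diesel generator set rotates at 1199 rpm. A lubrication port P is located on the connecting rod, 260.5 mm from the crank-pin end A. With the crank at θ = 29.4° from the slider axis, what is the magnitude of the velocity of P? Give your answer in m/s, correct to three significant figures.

ω = 125.6 rad/s.  Crank-pin speed |V_A| = rω = 9.8187 m/s, perpendicular to OA.
Rod angle: sinφ = −(r/L) sinθ ⇒ φ = -6.176°; ω_rod = −rω cosθ/√(L²−r²sin²θ) = -24.115 rad/s.
V_P = V_A + ω_rod × AP, with AP = 0.2605 m along the rod.
Components: V_Px = −rω sinθ − a·ω_rod·sinφ = -5.4959 m/s;  V_Py = rω cosθ + a·ω_rod·cosφ = +2.3088 m/s.
|V_P| = √(V_Px² + V_Py²) = 5.9612 m/s.

5.96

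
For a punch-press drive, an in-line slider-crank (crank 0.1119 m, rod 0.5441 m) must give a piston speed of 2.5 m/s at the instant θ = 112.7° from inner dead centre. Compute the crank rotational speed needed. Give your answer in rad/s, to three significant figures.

For an in-line slider-crank, |v_piston| = rω|sinθ|·[1 + r cosθ/√(L² − r² sin²θ)].
With r = 0.1119 m, L = 0.5441 m, θ = 112.7°: the bracketed kinematic factor |dx/dθ| = 0.094887 m.
ω = v/|dx/dθ| = 2.5/0.094887 = 26.347 rad/s.

26.3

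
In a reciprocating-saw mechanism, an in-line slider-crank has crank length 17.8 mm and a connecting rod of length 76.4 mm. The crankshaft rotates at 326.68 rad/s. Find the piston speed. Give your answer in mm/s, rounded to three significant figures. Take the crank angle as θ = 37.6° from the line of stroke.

4210

ω = 326.7 rad/s
For an in-line slider-crank, x = r cosθ + √(L² − r² sin²θ), so v = −rω sinθ·[1 + r cosθ/√(L² − r² sin²θ)].
With r = 0.0178 m, L = 0.0764 m, θ = 37.6°: √(L² − r² sin²θ) = 0.075624 m.
v = −0.0178·326.7·0.61015·[1 + 0.0178·0.79229/0.075624] = -4.2096 m/s.
|v| = 4.2096 m/s = 4209.6 mm/s.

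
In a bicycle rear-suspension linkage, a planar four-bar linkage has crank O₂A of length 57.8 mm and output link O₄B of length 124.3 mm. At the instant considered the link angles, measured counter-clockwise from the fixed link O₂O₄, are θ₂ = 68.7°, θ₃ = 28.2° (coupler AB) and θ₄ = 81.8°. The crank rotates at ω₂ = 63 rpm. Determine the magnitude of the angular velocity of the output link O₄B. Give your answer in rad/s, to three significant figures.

ω₂ = 6.597 rad/s (from 63 rpm).
Differentiating the loop-closure r₂e^{iθ₂}+r₃e^{iθ₃}=r₁+r₄e^{iθ₄} gives r₂ω₂e^{iθ₂}+r₃ω₃e^{iθ₃}=r₄ω₄e^{iθ₄}.
Eliminating the other unknown: ω₄ = r₂ω₂ sin(θ₂−θ₃) / [r₄ sin(θ₄−θ₃)].
Numerator sine = +0.64945; denominator sine = +0.80489.
Result = 0.0578·6.597·(+0.64945) / (0.1243·(+0.80489)) = +2.4753 rad/s; magnitude 2.4753 rad/s.

2.48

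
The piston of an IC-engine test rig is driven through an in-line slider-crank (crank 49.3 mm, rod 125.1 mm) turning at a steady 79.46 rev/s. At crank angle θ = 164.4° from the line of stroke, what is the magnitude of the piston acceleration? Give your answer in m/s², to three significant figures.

7620

ω = 2π·79.5 = 499.3 rad/s
x(θ) = r cosθ + √(L² − r² sin²θ); with ω constant, a = ω²·d²x/dθ².
d²x/dθ² = −r cosθ − r²(cos2θ)/√u − r⁴ sin²2θ/(4u^{3/2}),  u = L² − r² sin²θ = 0.0154742 m².
Substituting r = 0.0493 m, L = 0.1251 m, θ = 164.4°: d²x/dθ² = +0.030566 m.
a = ω²·d²x/dθ² = (499.3)²·(+0.030566) = +7618.9 m/s²;  |a| = 7618.9 m/s².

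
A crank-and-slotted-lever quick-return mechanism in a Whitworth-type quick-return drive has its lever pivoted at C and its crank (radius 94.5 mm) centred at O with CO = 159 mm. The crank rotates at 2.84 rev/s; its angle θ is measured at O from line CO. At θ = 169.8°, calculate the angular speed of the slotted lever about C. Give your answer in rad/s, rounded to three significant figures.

22.6

ω = 17.84 rad/s (from 2.84 rev/s).
Crank pin A relative to C: A = (d + r cosθ, r sinθ); lever angle φ = atan2(r sinθ, d + r cosθ).
Differentiating tanφ: φ̇ = rω(d cosθ + r)/(d² + r² + 2dr cosθ).
d² + r² + 2dr cosθ = |CA|² = 0.00463519 m²;  d cosθ + r = -0.061987 m.
|ω_lever| = |0.0945·17.84·-0.061987| / 0.00463519 = 22.551 rad/s.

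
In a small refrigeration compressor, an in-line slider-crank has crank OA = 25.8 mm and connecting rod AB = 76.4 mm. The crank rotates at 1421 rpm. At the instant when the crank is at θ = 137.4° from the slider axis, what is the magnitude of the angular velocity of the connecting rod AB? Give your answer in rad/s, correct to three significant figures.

38.0

ω = 148.8 rad/s (converted from 1421 rpm).
The rod makes angle φ with the slider axis where L sinφ = r sinθ; differentiating, L cosφ·φ̇ = r ω cosθ.
L cosφ = √(L² − r² sin²θ) = 0.074377 m.
|ω_rod| = r ω |cosθ| / √(L² − r² sin²θ) = 0.0258·148.8·0.73610/0.074377 = 37.996 rad/s.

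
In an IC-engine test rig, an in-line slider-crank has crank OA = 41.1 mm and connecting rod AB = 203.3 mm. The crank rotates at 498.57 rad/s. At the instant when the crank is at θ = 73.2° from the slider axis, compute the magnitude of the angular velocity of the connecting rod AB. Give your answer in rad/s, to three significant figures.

29.7

ω = 498.6 rad/s
The rod makes angle φ with the slider axis where L sinφ = r sinθ; differentiating, L cosφ·φ̇ = r ω cosθ.
L cosφ = √(L² − r² sin²θ) = 0.19946 m.
|ω_rod| = r ω |cosθ| / √(L² − r² sin²θ) = 0.0411·498.6·0.28903/0.19946 = 29.694 rad/s.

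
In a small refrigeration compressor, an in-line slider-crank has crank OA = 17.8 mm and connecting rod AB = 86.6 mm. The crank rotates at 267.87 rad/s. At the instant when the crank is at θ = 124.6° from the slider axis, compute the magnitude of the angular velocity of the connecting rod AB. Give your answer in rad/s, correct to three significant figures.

ω = 267.9 rad/s
The rod makes angle φ with the slider axis where L sinφ = r sinθ; differentiating, L cosφ·φ̇ = r ω cosθ.
L cosφ = √(L² − r² sin²θ) = 0.085352 m.
|ω_rod| = r ω |cosθ| / √(L² − r² sin²θ) = 0.0178·267.9·0.56784/0.085352 = 31.722 rad/s.

31.7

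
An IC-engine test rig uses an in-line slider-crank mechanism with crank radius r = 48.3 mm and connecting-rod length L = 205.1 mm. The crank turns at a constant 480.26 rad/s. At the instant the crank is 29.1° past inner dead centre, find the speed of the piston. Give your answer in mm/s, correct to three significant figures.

13600

ω = 480.3 rad/s
For an in-line slider-crank, x = r cosθ + √(L² − r² sin²θ), so v = −rω sinθ·[1 + r cosθ/√(L² − r² sin²θ)].
With r = 0.0483 m, L = 0.2051 m, θ = 29.1°: √(L² − r² sin²θ) = 0.20375 m.
v = −0.0483·480.3·0.48634·[1 + 0.0483·0.87377/0.20375] = -13.618 m/s.
|v| = 13.618 m/s = 13618 mm/s.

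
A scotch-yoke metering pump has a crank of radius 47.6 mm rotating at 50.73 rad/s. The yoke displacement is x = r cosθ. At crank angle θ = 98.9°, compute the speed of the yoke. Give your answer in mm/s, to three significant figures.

2390

ω = 50.73 rad/s
x = r cosθ ⇒ ẋ = −rω sinθ.
|v| = rω|sinθ| = 0.0476·50.73·|sin 98.9°| = 2.3857 m/s = 2385.7 mm/s.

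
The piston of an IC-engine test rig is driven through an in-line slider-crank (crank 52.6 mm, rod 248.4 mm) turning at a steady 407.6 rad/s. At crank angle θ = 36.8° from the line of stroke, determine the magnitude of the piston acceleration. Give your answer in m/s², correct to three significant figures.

7540

ω = 407.6 rad/s
x(θ) = r cosθ + √(L² − r² sin²θ); with ω constant, a = ω²·d²x/dθ².
d²x/dθ² = −r cosθ − r²(cos2θ)/√u − r⁴ sin²2θ/(4u^{3/2}),  u = L² − r² sin²θ = 0.0607098 m².
Substituting r = 0.0526 m, L = 0.2484 m, θ = 36.8°: d²x/dθ² = -0.045407 m.
a = ω²·d²x/dθ² = (407.6)²·(-0.045407) = -7543.8 m/s²;  |a| = 7543.8 m/s².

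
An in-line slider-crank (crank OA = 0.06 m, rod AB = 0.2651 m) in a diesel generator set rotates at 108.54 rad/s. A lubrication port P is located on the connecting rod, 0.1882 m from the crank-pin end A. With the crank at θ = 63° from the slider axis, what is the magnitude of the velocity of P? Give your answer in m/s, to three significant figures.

ω = 108.5 rad/s.  Crank-pin speed |V_A| = rω = 6.5124 m/s, perpendicular to OA.
Rod angle: sinφ = −(r/L) sinθ ⇒ φ = -11.634°; ω_rod = −rω cosθ/√(L²−r²sin²θ) = -11.387 rad/s.
V_P = V_A + ω_rod × AP, with AP = 0.1882 m along the rod.
Components: V_Px = −rω sinθ − a·ω_rod·sinφ = -6.2347 m/s;  V_Py = rω cosθ + a·ω_rod·cosφ = +0.85764 m/s.
|V_P| = √(V_Px² + V_Py²) = 6.2935 m/s.

6.29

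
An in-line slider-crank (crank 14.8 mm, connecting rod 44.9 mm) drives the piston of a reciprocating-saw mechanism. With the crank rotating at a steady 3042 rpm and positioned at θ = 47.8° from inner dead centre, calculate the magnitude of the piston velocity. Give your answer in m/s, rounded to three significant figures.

ω = 2π·3042/60 = 318.6 rad/s
For an in-line slider-crank, x = r cosθ + √(L² − r² sin²θ), so v = −rω sinθ·[1 + r cosθ/√(L² − r² sin²θ)].
With r = 0.0148 m, L = 0.0449 m, θ = 47.8°: √(L² − r² sin²θ) = 0.043541 m.
v = −0.0148·318.6·0.74080·[1 + 0.0148·0.67172/0.043541] = -4.2901 m/s.
|v| = 4.2901 m/s.

4.29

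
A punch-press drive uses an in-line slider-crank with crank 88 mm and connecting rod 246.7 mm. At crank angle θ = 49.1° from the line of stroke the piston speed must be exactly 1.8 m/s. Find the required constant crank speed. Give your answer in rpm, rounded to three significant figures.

208

For an in-line slider-crank, |v_piston| = rω|sinθ|·[1 + r cosθ/√(L² − r² sin²θ)].
With r = 0.088 m, L = 0.2467 m, θ = 49.1°: the bracketed kinematic factor |dx/dθ| = 0.082647 m.
ω = v/|dx/dθ| = 1.8/0.082647 = 21.779 rad/s.
N = 60ω/(2π) = 207.98 rpm.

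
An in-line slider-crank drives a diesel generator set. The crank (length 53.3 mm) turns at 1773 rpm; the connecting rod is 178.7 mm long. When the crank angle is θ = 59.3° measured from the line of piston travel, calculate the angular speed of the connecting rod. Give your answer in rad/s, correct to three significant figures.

29.3

ω = 185.7 rad/s (converted from 1773 rpm).
The rod makes angle φ with the slider axis where L sinφ = r sinθ; differentiating, L cosφ·φ̇ = r ω cosθ.
L cosφ = √(L² − r² sin²θ) = 0.17272 m.
|ω_rod| = r ω |cosθ| / √(L² − r² sin²θ) = 0.0533·185.7·0.51054/0.17272 = 29.251 rad/s.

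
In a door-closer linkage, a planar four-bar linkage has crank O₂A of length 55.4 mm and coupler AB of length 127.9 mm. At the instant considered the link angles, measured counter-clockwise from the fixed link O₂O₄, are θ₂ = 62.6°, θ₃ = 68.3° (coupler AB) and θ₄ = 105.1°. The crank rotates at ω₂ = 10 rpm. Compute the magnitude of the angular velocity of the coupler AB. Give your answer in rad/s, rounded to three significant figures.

0.512

ω₂ = 1.047 rad/s (from 10 rpm).
Differentiating the loop-closure r₂e^{iθ₂}+r₃e^{iθ₃}=r₁+r₄e^{iθ₄} gives r₂ω₂e^{iθ₂}+r₃ω₃e^{iθ₃}=r₄ω₄e^{iθ₄}.
Eliminating the other unknown: ω₃ = r₂ω₂ sin(θ₄−θ₂) / [r₃ sin(θ₃−θ₄)].
Numerator sine = +0.67559; denominator sine = -0.59902.
Result = 0.0554·1.047·(+0.67559) / (0.1279·(-0.59902)) = -0.51157 rad/s; magnitude 0.51157 rad/s.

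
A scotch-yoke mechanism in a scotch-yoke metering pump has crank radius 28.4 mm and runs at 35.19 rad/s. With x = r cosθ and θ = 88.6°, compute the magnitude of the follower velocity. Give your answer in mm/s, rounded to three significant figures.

ω = 35.19 rad/s
x = r cosθ ⇒ ẋ = −rω sinθ.
|v| = rω|sinθ| = 0.0284·35.19·|sin 88.6°| = 0.9991 m/s = 999.1 mm/s.

999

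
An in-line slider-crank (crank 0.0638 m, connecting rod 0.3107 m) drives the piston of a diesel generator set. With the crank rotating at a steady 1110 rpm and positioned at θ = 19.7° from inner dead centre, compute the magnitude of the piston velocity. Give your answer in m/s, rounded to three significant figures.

2.98

ω = 2π·1110/60 = 116.2 rad/s
For an in-line slider-crank, x = r cosθ + √(L² − r² sin²θ), so v = −rω sinθ·[1 + r cosθ/√(L² − r² sin²θ)].
With r = 0.0638 m, L = 0.3107 m, θ = 19.7°: √(L² − r² sin²θ) = 0.30995 m.
v = −0.0638·116.2·0.33710·[1 + 0.0638·0.94147/0.30995] = -2.9844 m/s.
|v| = 2.9844 m/s.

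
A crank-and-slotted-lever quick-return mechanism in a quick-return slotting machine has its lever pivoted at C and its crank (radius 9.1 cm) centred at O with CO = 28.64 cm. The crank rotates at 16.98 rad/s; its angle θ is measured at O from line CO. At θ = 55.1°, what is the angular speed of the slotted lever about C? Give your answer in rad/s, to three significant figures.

3.28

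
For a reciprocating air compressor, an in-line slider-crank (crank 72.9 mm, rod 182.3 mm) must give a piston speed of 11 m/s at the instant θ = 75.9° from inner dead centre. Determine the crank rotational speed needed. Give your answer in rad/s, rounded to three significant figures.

For an in-line slider-crank, |v_piston| = rω|sinθ|·[1 + r cosθ/√(L² − r² sin²θ)].
With r = 0.0729 m, L = 0.1823 m, θ = 75.9°: the bracketed kinematic factor |dx/dθ| = 0.078177 m.
ω = v/|dx/dθ| = 11/0.078177 = 140.71 rad/s.

141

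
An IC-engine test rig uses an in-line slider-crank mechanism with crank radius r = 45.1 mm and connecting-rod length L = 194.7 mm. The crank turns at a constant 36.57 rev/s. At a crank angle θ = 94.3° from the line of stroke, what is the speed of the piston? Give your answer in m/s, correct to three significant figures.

ω = 2π·36.6 = 229.8 rad/s
For an in-line slider-crank, x = r cosθ + √(L² − r² sin²θ), so v = −rω sinθ·[1 + r cosθ/√(L² − r² sin²θ)].
With r = 0.0451 m, L = 0.1947 m, θ = 94.3°: √(L² − r² sin²θ) = 0.18943 m.
v = −0.0451·229.8·0.99719·[1 + 0.0451·-0.07498/0.18943] = -10.149 m/s.
|v| = 10.149 m/s.

10.1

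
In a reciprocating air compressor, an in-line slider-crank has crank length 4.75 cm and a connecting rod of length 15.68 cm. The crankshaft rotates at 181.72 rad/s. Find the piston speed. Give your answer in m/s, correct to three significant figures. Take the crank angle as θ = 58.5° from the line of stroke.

8.57

ω = 181.7 rad/s
For an in-line slider-crank, x = r cosθ + √(L² − r² sin²θ), so v = −rω sinθ·[1 + r cosθ/√(L² − r² sin²θ)].
With r = 0.0475 m, L = 0.1568 m, θ = 58.5°: √(L² − r² sin²θ) = 0.15148 m.
v = −0.0475·181.7·0.85264·[1 + 0.0475·0.52250/0.15148] = -8.5656 m/s.
|v| = 8.5656 m/s.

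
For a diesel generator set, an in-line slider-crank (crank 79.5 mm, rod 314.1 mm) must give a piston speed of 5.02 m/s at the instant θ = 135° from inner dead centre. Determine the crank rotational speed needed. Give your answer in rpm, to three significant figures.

1040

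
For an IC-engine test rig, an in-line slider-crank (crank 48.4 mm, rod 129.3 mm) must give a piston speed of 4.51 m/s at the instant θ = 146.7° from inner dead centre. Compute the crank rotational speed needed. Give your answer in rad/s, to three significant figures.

For an in-line slider-crank, |v_piston| = rω|sinθ|·[1 + r cosθ/√(L² − r² sin²θ)].
With r = 0.0484 m, L = 0.1293 m, θ = 146.7°: the bracketed kinematic factor |dx/dθ| = 0.018078 m.
ω = v/|dx/dθ| = 4.51/0.018078 = 249.48 rad/s.

249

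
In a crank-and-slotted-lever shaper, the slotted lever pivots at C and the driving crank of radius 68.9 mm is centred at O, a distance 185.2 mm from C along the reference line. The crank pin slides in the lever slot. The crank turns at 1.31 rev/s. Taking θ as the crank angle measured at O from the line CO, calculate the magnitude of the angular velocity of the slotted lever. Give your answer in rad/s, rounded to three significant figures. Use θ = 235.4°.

ω = 8.231 rad/s (from 1.31 rev/s).
Crank pin A relative to C: A = (d + r cosθ, r sinθ); lever angle φ = atan2(r sinθ, d + r cosθ).
Differentiating tanφ: φ̇ = rω(d cosθ + r)/(d² + r² + 2dr cosθ).
d² + r² + 2dr cosθ = |CA|² = 0.0245546 m²;  d cosθ + r = -0.036265 m.
|ω_lever| = |0.0689·8.231·-0.036265| / 0.0245546 = 0.83757 rad/s.

0.838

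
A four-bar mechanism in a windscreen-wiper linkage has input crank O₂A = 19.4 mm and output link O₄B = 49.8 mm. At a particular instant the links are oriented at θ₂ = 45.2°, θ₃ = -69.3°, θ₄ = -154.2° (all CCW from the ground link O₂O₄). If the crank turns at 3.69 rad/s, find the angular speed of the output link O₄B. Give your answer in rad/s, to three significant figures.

1.31

ω₂ = 3.69 rad/s
Differentiating the loop-closure r₂e^{iθ₂}+r₃e^{iθ₃}=r₁+r₄e^{iθ₄} gives r₂ω₂e^{iθ₂}+r₃ω₃e^{iθ₃}=r₄ω₄e^{iθ₄}.
Eliminating the other unknown: ω₄ = r₂ω₂ sin(θ₂−θ₃) / [r₄ sin(θ₄−θ₃)].
Numerator sine = +0.90996; denominator sine = -0.99604.
Result = 0.0194·3.69·(+0.90996) / (0.0498·(-0.99604)) = -1.3132 rad/s; magnitude 1.3132 rad/s.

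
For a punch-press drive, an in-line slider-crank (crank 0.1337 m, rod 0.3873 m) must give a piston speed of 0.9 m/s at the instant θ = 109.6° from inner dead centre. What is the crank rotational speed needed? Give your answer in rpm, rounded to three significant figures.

77.8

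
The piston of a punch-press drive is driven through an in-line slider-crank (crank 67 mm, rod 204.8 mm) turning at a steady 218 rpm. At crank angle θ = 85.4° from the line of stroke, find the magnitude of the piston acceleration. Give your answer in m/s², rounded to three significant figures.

9.12

ω = 2π·218/60 = 22.83 rad/s
x(θ) = r cosθ + √(L² − r² sin²θ); with ω constant, a = ω²·d²x/dθ².
d²x/dθ² = −r cosθ − r²(cos2θ)/√u − r⁴ sin²2θ/(4u^{3/2}),  u = L² − r² sin²θ = 0.0374829 m².
Substituting r = 0.067 m, L = 0.2048 m, θ = 85.4°: d²x/dθ² = +0.017497 m.
a = ω²·d²x/dθ² = (22.83)²·(+0.017497) = +9.1187 m/s²;  |a| = 9.1187 m/s².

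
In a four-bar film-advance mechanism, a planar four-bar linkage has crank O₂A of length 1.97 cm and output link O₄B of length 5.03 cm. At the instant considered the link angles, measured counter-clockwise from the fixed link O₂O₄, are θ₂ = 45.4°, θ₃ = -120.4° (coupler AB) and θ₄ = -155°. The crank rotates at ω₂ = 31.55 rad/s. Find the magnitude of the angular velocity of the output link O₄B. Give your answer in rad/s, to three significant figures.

5.34

ω₂ = 31.55 rad/s
Differentiating the loop-closure r₂e^{iθ₂}+r₃e^{iθ₃}=r₁+r₄e^{iθ₄} gives r₂ω₂e^{iθ₂}+r₃ω₃e^{iθ₃}=r₄ω₄e^{iθ₄}.
Eliminating the other unknown: ω₄ = r₂ω₂ sin(θ₂−θ₃) / [r₄ sin(θ₄−θ₃)].
Numerator sine = +0.24531; denominator sine = -0.56784.
Result = 0.0197·31.55·(+0.24531) / (0.0503·(-0.56784)) = -5.338 rad/s; magnitude 5.338 rad/s.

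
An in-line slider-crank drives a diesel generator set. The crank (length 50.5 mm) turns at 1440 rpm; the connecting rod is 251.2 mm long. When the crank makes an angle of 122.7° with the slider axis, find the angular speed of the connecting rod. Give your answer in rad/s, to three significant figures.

16.6

ω = 150.8 rad/s (converted from 1440 rpm).
The rod makes angle φ with the slider axis where L sinφ = r sinθ; differentiating, L cosφ·φ̇ = r ω cosθ.
L cosφ = √(L² − r² sin²θ) = 0.24758 m.
|ω_rod| = r ω |cosθ| / √(L² − r² sin²θ) = 0.0505·150.8·0.54024/0.24758 = 16.617 rad/s.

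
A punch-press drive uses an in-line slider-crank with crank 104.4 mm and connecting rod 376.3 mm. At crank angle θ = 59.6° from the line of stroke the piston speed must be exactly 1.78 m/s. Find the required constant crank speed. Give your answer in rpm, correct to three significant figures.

165

For an in-line slider-crank, |v_piston| = rω|sinθ|·[1 + r cosθ/√(L² − r² sin²θ)].
With r = 0.1044 m, L = 0.3763 m, θ = 59.6°: the bracketed kinematic factor |dx/dθ| = 0.10307 m.
ω = v/|dx/dθ| = 1.78/0.10307 = 17.27 rad/s.
N = 60ω/(2π) = 164.92 rpm.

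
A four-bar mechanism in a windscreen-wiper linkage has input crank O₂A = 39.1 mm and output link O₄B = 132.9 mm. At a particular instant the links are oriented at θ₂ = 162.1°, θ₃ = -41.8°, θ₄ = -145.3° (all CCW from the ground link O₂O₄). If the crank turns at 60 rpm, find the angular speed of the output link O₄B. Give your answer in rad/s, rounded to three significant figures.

ω₂ = 6.283 rad/s (from 60 rpm).
Differentiating the loop-closure r₂e^{iθ₂}+r₃e^{iθ₃}=r₁+r₄e^{iθ₄} gives r₂ω₂e^{iθ₂}+r₃ω₃e^{iθ₃}=r₄ω₄e^{iθ₄}.
Eliminating the other unknown: ω₄ = r₂ω₂ sin(θ₂−θ₃) / [r₄ sin(θ₄−θ₃)].
Numerator sine = -0.40514; denominator sine = -0.97237.
Result = 0.0391·6.283·(-0.40514) / (0.1329·(-0.97237)) = +0.77021 rad/s; magnitude 0.77021 rad/s.

0.770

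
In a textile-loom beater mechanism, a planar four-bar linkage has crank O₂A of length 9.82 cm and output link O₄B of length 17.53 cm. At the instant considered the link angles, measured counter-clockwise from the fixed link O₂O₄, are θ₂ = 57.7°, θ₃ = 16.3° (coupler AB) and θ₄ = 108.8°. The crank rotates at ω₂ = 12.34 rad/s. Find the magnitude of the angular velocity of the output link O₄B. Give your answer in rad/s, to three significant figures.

ω₂ = 12.34 rad/s
Differentiating the loop-closure r₂e^{iθ₂}+r₃e^{iθ₃}=r₁+r₄e^{iθ₄} gives r₂ω₂e^{iθ₂}+r₃ω₃e^{iθ₃}=r₄ω₄e^{iθ₄}.
Eliminating the other unknown: ω₄ = r₂ω₂ sin(θ₂−θ₃) / [r₄ sin(θ₄−θ₃)].
Numerator sine = +0.66131; denominator sine = +0.99905.
Result = 0.0982·12.34·(+0.66131) / (0.1753·(+0.99905)) = +4.5758 rad/s; magnitude 4.5758 rad/s.

4.58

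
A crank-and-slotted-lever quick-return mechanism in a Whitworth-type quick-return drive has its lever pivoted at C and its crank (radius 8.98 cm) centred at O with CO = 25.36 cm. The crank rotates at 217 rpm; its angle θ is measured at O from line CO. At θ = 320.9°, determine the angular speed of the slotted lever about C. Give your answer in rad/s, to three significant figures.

5.43

ω = 22.72 rad/s (from 217 rpm).
Crank pin A relative to C: A = (d + r cosθ, r sinθ); lever angle φ = atan2(r sinθ, d + r cosθ).
Differentiating tanφ: φ̇ = rω(d cosθ + r)/(d² + r² + 2dr cosθ).
d² + r² + 2dr cosθ = |CA|² = 0.107723 m²;  d cosθ + r = +0.28661 m.
|ω_lever| = |0.0898·22.72·+0.28661| / 0.107723 = 5.4292 rad/s.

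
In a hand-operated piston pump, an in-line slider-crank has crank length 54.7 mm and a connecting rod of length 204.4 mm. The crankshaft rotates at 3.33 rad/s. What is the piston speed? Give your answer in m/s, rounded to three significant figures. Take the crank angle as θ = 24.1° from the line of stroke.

0.0927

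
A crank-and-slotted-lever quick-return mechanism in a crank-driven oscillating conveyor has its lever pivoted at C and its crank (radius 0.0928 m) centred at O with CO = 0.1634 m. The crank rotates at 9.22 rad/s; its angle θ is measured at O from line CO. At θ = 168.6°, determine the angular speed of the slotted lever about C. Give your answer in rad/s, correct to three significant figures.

ω = 9.22 rad/s
Crank pin A relative to C: A = (d + r cosθ, r sinθ); lever angle φ = atan2(r sinθ, d + r cosθ).
Differentiating tanφ: φ̇ = rω(d cosθ + r)/(d² + r² + 2dr cosθ).
d² + r² + 2dr cosθ = |CA|² = 0.00558268 m²;  d cosθ + r = -0.067376 m.
|ω_lever| = |0.0928·9.22·-0.067376| / 0.00558268 = 10.326 rad/s.

10.3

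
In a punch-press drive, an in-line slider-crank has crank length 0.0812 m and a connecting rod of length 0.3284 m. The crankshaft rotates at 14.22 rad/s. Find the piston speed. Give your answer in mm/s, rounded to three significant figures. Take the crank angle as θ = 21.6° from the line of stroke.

523

ω = 14.22 rad/s
For an in-line slider-crank, x = r cosθ + √(L² − r² sin²θ), so v = −rω sinθ·[1 + r cosθ/√(L² − r² sin²θ)].
With r = 0.0812 m, L = 0.3284 m, θ = 21.6°: √(L² − r² sin²θ) = 0.32704 m.
v = −0.0812·14.22·0.36812·[1 + 0.0812·0.92978/0.32704] = -0.52319 m/s.
|v| = 0.52319 m/s = 523.19 mm/s.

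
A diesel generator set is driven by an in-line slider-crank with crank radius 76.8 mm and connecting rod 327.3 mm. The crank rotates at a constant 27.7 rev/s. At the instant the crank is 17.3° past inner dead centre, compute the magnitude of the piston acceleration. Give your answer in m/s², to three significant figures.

2670

ω = 2π·27.7 = 174 rad/s
x(θ) = r cosθ + √(L² − r² sin²θ); with ω constant, a = ω²·d²x/dθ².
d²x/dθ² = −r cosθ − r²(cos2θ)/√u − r⁴ sin²2θ/(4u^{3/2}),  u = L² − r² sin²θ = 0.106604 m².
Substituting r = 0.0768 m, L = 0.3273 m, θ = 17.3°: d²x/dθ² = -0.088276 m.
a = ω²·d²x/dθ² = (174)²·(-0.088276) = -2674 m/s²;  |a| = 2674 m/s².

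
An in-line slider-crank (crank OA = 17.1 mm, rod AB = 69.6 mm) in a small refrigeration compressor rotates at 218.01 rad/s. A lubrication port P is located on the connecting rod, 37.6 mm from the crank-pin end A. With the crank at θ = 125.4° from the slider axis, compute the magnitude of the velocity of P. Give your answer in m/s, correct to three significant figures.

2.97

ω = 218 rad/s.  Crank-pin speed |V_A| = rω = 3.728 m/s, perpendicular to OA.
Rod angle: sinφ = −(r/L) sinθ ⇒ φ = -11.553°; ω_rod = −rω cosθ/√(L²−r²sin²θ) = +31.67 rad/s.
V_P = V_A + ω_rod × AP, with AP = 0.0376 m along the rod.
Components: V_Px = −rω sinθ − a·ω_rod·sinφ = -2.8003 m/s;  V_Py = rω cosθ + a·ω_rod·cosφ = -0.99289 m/s.
|V_P| = √(V_Px² + V_Py²) = 2.9711 m/s.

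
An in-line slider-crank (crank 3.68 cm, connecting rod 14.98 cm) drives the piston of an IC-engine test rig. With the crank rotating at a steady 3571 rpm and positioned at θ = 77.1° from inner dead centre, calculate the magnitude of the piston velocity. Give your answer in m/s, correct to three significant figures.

ω = 2π·3571/60 = 374 rad/s
For an in-line slider-crank, x = r cosθ + √(L² − r² sin²θ), so v = −rω sinθ·[1 + r cosθ/√(L² − r² sin²θ)].
With r = 0.0368 m, L = 0.1498 m, θ = 77.1°: √(L² − r² sin²θ) = 0.14544 m.
v = −0.0368·374·0.97476·[1 + 0.0368·0.22325/0.14544] = -14.172 m/s.
|v| = 14.172 m/s.

14.2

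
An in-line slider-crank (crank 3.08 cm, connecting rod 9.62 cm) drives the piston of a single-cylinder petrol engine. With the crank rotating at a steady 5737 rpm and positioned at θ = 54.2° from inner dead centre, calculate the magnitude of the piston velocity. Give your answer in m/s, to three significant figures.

ω = 2π·5737/60 = 600.8 rad/s
For an in-line slider-crank, x = r cosθ + √(L² − r² sin²θ), so v = −rω sinθ·[1 + r cosθ/√(L² − r² sin²θ)].
With r = 0.0308 m, L = 0.0962 m, θ = 54.2°: √(L² − r² sin²θ) = 0.0929 m.
v = −0.0308·600.8·0.81106·[1 + 0.0308·0.58496/0.0929] = -17.918 m/s.
|v| = 17.918 m/s.

17.9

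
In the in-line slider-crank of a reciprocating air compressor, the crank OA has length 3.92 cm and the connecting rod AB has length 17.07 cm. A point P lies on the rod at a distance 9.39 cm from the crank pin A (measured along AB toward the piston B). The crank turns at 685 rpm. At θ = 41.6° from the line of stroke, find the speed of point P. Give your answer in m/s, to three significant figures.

ω = 71.73 rad/s.  Crank-pin speed |V_A| = rω = 2.8119 m/s, perpendicular to OA.
Rod angle: sinφ = −(r/L) sinθ ⇒ φ = -8.770°; ω_rod = −rω cosθ/√(L²−r²sin²θ) = -12.464 rad/s.
V_P = V_A + ω_rod × AP, with AP = 0.0939 m along the rod.
Components: V_Px = −rω sinθ − a·ω_rod·sinφ = -2.0454 m/s;  V_Py = rω cosθ + a·ω_rod·cosφ = +0.94606 m/s.
|V_P| = √(V_Px² + V_Py²) = 2.2536 m/s.

2.25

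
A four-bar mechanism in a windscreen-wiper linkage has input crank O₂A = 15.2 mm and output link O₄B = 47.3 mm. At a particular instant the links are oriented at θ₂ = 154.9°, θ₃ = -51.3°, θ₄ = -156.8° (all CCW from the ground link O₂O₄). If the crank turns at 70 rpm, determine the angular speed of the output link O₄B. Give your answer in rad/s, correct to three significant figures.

ω₂ = 7.33 rad/s (from 70 rpm).
Differentiating the loop-closure r₂e^{iθ₂}+r₃e^{iθ₃}=r₁+r₄e^{iθ₄} gives r₂ω₂e^{iθ₂}+r₃ω₃e^{iθ₃}=r₄ω₄e^{iθ₄}.
Eliminating the other unknown: ω₄ = r₂ω₂ sin(θ₂−θ₃) / [r₄ sin(θ₄−θ₃)].
Numerator sine = -0.44151; denominator sine = -0.96363.
Result = 0.0152·7.33·(-0.44151) / (0.0473·(-0.96363)) = +1.0793 rad/s; magnitude 1.0793 rad/s.

1.08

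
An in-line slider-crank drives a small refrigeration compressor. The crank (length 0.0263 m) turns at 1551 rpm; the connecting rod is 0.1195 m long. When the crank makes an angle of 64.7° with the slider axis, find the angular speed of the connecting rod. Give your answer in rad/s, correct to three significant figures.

15.6

ω = 162.4 rad/s (converted from 1551 rpm).
The rod makes angle φ with the slider axis where L sinφ = r sinθ; differentiating, L cosφ·φ̇ = r ω cosθ.
L cosφ = √(L² − r² sin²θ) = 0.11711 m.
|ω_rod| = r ω |cosθ| / √(L² − r² sin²θ) = 0.0263·162.4·0.42736/0.11711 = 15.588 rad/s.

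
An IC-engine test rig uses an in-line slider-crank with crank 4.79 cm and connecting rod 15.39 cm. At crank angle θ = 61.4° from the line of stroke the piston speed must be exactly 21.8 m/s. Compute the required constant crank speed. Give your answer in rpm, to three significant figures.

For an in-line slider-crank, |v_piston| = rω|sinθ|·[1 + r cosθ/√(L² − r² sin²θ)].
With r = 0.0479 m, L = 0.1539 m, θ = 61.4°: the bracketed kinematic factor |dx/dθ| = 0.048569 m.
ω = v/|dx/dθ| = 21.8/0.048569 = 448.85 rad/s.
N = 60ω/(2π) = 4286.2 rpm.

4290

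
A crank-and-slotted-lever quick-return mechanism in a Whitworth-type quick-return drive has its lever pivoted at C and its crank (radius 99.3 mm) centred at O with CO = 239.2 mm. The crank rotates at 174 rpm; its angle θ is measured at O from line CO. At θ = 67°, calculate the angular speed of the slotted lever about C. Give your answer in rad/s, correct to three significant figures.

4.07

ω = 18.22 rad/s (from 174 rpm).
Crank pin A relative to C: A = (d + r cosθ, r sinθ); lever angle φ = atan2(r sinθ, d + r cosθ).
Differentiating tanφ: φ̇ = rω(d cosθ + r)/(d² + r² + 2dr cosθ).
d² + r² + 2dr cosθ = |CA|² = 0.0856389 m²;  d cosθ + r = +0.19276 m.
|ω_lever| = |0.0993·18.22·+0.19276| / 0.0856389 = 4.0727 rad/s.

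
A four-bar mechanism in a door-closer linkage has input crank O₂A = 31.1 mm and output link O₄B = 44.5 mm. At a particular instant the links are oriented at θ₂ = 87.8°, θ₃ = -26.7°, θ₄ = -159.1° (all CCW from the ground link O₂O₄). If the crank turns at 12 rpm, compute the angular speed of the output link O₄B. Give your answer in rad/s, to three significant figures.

1.08

ω₂ = 1.257 rad/s (from 12 rpm).
Differentiating the loop-closure r₂e^{iθ₂}+r₃e^{iθ₃}=r₁+r₄e^{iθ₄} gives r₂ω₂e^{iθ₂}+r₃ω₃e^{iθ₃}=r₄ω₄e^{iθ₄}.
Eliminating the other unknown: ω₄ = r₂ω₂ sin(θ₂−θ₃) / [r₄ sin(θ₄−θ₃)].
Numerator sine = +0.90996; denominator sine = -0.73846.
Result = 0.0311·1.257·(+0.90996) / (0.0445·(-0.73846)) = -1.0822 rad/s; magnitude 1.0822 rad/s.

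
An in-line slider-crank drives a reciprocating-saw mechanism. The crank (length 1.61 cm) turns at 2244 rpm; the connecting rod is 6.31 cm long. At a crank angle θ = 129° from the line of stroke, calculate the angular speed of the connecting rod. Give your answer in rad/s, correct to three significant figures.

ω = 235 rad/s (converted from 2244 rpm).
The rod makes angle φ with the slider axis where L sinφ = r sinθ; differentiating, L cosφ·φ̇ = r ω cosθ.
L cosφ = √(L² − r² sin²θ) = 0.061847 m.
|ω_rod| = r ω |cosθ| / √(L² − r² sin²θ) = 0.0161·235·0.62932/0.061847 = 38.497 rad/s.

38.5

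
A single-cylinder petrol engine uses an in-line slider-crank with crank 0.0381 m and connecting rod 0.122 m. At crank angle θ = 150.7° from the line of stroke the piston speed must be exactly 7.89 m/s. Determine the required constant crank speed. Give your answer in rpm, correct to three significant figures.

5580

For an in-line slider-crank, |v_piston| = rω|sinθ|·[1 + r cosθ/√(L² − r² sin²θ)].
With r = 0.0381 m, L = 0.122 m, θ = 150.7°: the bracketed kinematic factor |dx/dθ| = 0.013507 m.
ω = v/|dx/dθ| = 7.89/0.013507 = 584.14 rad/s.
N = 60ω/(2π) = 5578.1 rpm.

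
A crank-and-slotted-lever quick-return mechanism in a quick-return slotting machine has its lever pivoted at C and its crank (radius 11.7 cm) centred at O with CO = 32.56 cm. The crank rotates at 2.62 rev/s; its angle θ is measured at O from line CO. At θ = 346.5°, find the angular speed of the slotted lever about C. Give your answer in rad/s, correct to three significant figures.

ω = 16.46 rad/s (from 2.62 rev/s).
Crank pin A relative to C: A = (d + r cosθ, r sinθ); lever angle φ = atan2(r sinθ, d + r cosθ).
Differentiating tanφ: φ̇ = rω(d cosθ + r)/(d² + r² + 2dr cosθ).
d² + r² + 2dr cosθ = |CA|² = 0.19379 m²;  d cosθ + r = +0.4336 m.
|ω_lever| = |0.117·16.46·+0.4336| / 0.19379 = 4.3095 rad/s.

4.31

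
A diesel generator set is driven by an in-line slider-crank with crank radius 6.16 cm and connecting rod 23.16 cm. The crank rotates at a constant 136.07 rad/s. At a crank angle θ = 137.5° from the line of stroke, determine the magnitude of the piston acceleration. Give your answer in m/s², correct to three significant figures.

ω = 136.1 rad/s
x(θ) = r cosθ + √(L² − r² sin²θ); with ω constant, a = ω²·d²x/dθ².
d²x/dθ² = −r cosθ − r²(cos2θ)/√u − r⁴ sin²2θ/(4u^{3/2}),  u = L² − r² sin²θ = 0.0519066 m².
Substituting r = 0.0616 m, L = 0.2316 m, θ = 137.5°: d²x/dθ² = +0.043663 m.
a = ω²·d²x/dθ² = (136.1)²·(+0.043663) = +808.42 m/s²;  |a| = 808.42 m/s².

808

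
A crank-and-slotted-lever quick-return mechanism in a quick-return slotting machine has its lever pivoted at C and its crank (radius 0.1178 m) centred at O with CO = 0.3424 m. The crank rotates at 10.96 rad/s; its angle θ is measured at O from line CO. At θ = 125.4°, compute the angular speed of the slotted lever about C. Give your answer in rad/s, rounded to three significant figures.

1.23

ω = 10.96 rad/s
Crank pin A relative to C: A = (d + r cosθ, r sinθ); lever angle φ = atan2(r sinθ, d + r cosθ).
Differentiating tanφ: φ̇ = rω(d cosθ + r)/(d² + r² + 2dr cosθ).
d² + r² + 2dr cosθ = |CA|² = 0.0843843 m²;  d cosθ + r = -0.080546 m.
|ω_lever| = |0.1178·10.96·-0.080546| / 0.0843843 = 1.2324 rad/s.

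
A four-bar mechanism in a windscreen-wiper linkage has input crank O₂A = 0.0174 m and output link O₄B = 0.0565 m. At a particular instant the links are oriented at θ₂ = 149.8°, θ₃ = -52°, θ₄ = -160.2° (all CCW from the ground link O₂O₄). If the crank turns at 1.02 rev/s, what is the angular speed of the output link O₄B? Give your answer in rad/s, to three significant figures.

ω₂ = 6.409 rad/s (from 1.02 rev/s).
Differentiating the loop-closure r₂e^{iθ₂}+r₃e^{iθ₃}=r₁+r₄e^{iθ₄} gives r₂ω₂e^{iθ₂}+r₃ω₃e^{iθ₃}=r₄ω₄e^{iθ₄}.
Eliminating the other unknown: ω₄ = r₂ω₂ sin(θ₂−θ₃) / [r₄ sin(θ₄−θ₃)].
Numerator sine = -0.37137; denominator sine = -0.94997.
Result = 0.0174·6.409·(-0.37137) / (0.0565·(-0.94997)) = +0.77157 rad/s; magnitude 0.77157 rad/s.

0.772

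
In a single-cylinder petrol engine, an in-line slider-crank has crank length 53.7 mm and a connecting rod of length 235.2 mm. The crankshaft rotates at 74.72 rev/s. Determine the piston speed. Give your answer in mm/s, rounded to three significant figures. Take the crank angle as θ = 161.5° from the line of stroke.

ω = 2π·74.7 = 469.5 rad/s
For an in-line slider-crank, x = r cosθ + √(L² − r² sin²θ), so v = −rω sinθ·[1 + r cosθ/√(L² − r² sin²θ)].
With r = 0.0537 m, L = 0.2352 m, θ = 161.5°: √(L² − r² sin²θ) = 0.23458 m.
v = −0.0537·469.5·0.31730·[1 + 0.0537·-0.94832/0.23458] = -6.263 m/s.
|v| = 6.263 m/s = 6263 mm/s.

6260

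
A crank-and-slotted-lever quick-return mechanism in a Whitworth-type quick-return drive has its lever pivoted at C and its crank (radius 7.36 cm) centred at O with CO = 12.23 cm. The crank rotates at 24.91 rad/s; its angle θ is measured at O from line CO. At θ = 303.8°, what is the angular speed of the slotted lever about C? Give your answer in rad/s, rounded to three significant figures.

8.54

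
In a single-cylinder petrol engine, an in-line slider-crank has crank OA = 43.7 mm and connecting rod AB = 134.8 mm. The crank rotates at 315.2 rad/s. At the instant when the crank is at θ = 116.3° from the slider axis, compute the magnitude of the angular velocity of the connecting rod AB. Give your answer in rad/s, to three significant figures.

ω = 315.2 rad/s
The rod makes angle φ with the slider axis where L sinφ = r sinθ; differentiating, L cosφ·φ̇ = r ω cosθ.
L cosφ = √(L² − r² sin²θ) = 0.12898 m.
|ω_rod| = r ω |cosθ| / √(L² − r² sin²θ) = 0.0437·315.2·0.44307/0.12898 = 47.317 rad/s.

47.3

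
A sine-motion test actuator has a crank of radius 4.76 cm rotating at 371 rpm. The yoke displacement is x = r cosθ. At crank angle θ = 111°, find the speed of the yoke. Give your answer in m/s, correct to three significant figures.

1.73

ω = 38.85 rad/s (from 371 rpm).
x = r cosθ ⇒ ẋ = −rω sinθ.
|v| = rω|sinθ| = 0.0476·38.85·|sin 111°| = 1.7265 m/s.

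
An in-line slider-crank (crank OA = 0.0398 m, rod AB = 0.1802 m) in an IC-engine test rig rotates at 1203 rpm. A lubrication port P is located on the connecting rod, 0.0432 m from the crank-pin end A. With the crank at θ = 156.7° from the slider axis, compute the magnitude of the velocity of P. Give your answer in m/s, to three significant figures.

3.98

ω = 126 rad/s.  Crank-pin speed |V_A| = rω = 5.0139 m/s, perpendicular to OA.
Rod angle: sinφ = −(r/L) sinθ ⇒ φ = -5.012°; ω_rod = −rω cosθ/√(L²−r²sin²θ) = +25.653 rad/s.
V_P = V_A + ω_rod × AP, with AP = 0.0432 m along the rod.
Components: V_Px = −rω sinθ − a·ω_rod·sinφ = -1.8864 m/s;  V_Py = rω cosθ + a·ω_rod·cosφ = -3.501 m/s.
|V_P| = √(V_Px² + V_Py²) = 3.9769 m/s.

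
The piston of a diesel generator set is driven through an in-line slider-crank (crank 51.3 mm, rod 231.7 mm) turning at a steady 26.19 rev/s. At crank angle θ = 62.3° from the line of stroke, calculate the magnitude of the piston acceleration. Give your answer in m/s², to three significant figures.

ω = 2π·26.2 = 164.6 rad/s
x(θ) = r cosθ + √(L² − r² sin²θ); with ω constant, a = ω²·d²x/dθ².
d²x/dθ² = −r cosθ − r²(cos2θ)/√u − r⁴ sin²2θ/(4u^{3/2}),  u = L² − r² sin²θ = 0.0516219 m².
Substituting r = 0.0513 m, L = 0.2317 m, θ = 62.3°: d²x/dθ² = -0.017369 m.
a = ω²·d²x/dθ² = (164.6)²·(-0.017369) = -470.34 m/s²;  |a| = 470.34 m/s².

470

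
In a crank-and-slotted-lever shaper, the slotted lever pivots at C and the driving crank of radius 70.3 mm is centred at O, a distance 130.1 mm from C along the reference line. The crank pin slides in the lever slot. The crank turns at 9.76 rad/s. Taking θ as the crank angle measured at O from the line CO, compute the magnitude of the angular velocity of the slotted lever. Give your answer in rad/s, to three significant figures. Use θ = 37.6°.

3.27

ω = 9.76 rad/s
Crank pin A relative to C: A = (d + r cosθ, r sinθ); lever angle φ = atan2(r sinθ, d + r cosθ).
Differentiating tanφ: φ̇ = rω(d cosθ + r)/(d² + r² + 2dr cosθ).
d² + r² + 2dr cosθ = |CA|² = 0.0363607 m²;  d cosθ + r = +0.17338 m.
|ω_lever| = |0.0703·9.76·+0.17338| / 0.0363607 = 3.2716 rad/s.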